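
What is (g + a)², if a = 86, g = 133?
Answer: 47961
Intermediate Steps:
(g + a)² = (133 + 86)² = 219² = 47961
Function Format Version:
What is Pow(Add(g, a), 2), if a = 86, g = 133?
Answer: 47961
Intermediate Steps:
Pow(Add(g, a), 2) = Pow(Add(133, 86), 2) = Pow(219, 2) = 47961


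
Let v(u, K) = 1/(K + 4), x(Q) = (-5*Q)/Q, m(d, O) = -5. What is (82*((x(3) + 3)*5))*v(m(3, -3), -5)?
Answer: 820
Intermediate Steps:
x(Q) = -5
v(u, K) = 1/(4 + K)
(82*((x(3) + 3)*5))*v(m(3, -3), -5) = (82*((-5 + 3)*5))/(4 - 5) = (82*(-2*5))/(-1) = (82*(-10))*(-1) = -820*(-1) = 820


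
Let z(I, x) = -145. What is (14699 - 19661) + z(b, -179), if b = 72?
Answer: -5107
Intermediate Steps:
(14699 - 19661) + z(b, -179) = (14699 - 19661) - 145 = -4962 - 145 = -5107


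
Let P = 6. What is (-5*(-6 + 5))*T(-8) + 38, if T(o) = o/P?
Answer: 94/3 ≈ 31.333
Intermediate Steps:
T(o) = o/6
(-5*(-6 + 5))*T(-8) + 38 = (-5*(-6 + 5))*((⅙)*(-8)) + 38 = -5*(-1)*(-4/3) + 38 = 5*(-4/3) + 38 = -20/3 + 38 = 94/3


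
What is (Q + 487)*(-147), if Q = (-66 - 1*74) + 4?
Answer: -51597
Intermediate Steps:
Q = -136 (Q = (-66 - 74) + 4 = -140 + 4 = -136)
(Q + 487)*(-147) = (-136 + 487)*(-147) = 351*(-147) = -51597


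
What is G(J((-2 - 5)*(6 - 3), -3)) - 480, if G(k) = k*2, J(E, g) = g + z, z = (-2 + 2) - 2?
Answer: -490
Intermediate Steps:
z = -2 (z = 0 - 2 = -2)
J(E, g) = -2 + g (J(E, g) = g - 2 = -2 + g)
G(k) = 2*k
G(J((-2 - 5)*(6 - 3), -3)) - 480 = 2*(-2 - 3) - 480 = 2*(-5) - 480 = -10 - 480 = -490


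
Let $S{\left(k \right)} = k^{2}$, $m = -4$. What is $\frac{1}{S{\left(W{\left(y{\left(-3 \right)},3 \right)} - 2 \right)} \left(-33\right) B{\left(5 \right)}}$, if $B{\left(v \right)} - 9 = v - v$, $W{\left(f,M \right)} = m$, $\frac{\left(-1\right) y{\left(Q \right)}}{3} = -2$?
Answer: $- \frac{1}{10692} \approx -9.3528 \cdot 10^{-5}$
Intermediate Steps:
$y{\left(Q \right)} = 6$ ($y{\left(Q \right)} = \left(-3\right) \left(-2\right) = 6$)
$W{\left(f,M \right)} = -4$
$B{\left(v \right)} = 9$ ($B{\left(v \right)} = 9 + \left(v - v\right) = 9 + 0 = 9$)
$\frac{1}{S{\left(W{\left(y{\left(-3 \right)},3 \right)} - 2 \right)} \left(-33\right) B{\left(5 \right)}} = \frac{1}{\left(-4 - 2\right)^{2} \left(-33\right) 9} = \frac{1}{\left(-6\right)^{2} \left(-33\right) 9} = \frac{1}{36 \left(-33\right) 9} = \frac{1}{\left(-1188\right) 9} = \frac{1}{-10692} = - \frac{1}{10692}$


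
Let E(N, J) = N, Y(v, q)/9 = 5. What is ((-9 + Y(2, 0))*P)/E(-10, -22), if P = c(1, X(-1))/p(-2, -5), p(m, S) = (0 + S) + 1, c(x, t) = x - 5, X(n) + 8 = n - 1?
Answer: -18/5 ≈ -3.6000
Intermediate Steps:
X(n) = -9 + n (X(n) = -8 + (n - 1) = -8 + (-1 + n) = -9 + n)
c(x, t) = -5 + x
Y(v, q) = 45 (Y(v, q) = 9*5 = 45)
p(m, S) = 1 + S (p(m, S) = S + 1 = 1 + S)
P = 1 (P = (-5 + 1)/(1 - 5) = -4/(-4) = -4*(-¼) = 1)
((-9 + Y(2, 0))*P)/E(-10, -22) = ((-9 + 45)*1)/(-10) = (36*1)*(-⅒) = 36*(-⅒) = -18/5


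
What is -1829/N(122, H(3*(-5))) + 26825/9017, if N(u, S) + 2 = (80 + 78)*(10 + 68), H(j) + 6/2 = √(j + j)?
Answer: 314045557/111107474 ≈ 2.8265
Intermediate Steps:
H(j) = -3 + √2*√j (H(j) = -3 + √(j + j) = -3 + √(2*j) = -3 + √2*√j)
N(u, S) = 12322 (N(u, S) = -2 + (80 + 78)*(10 + 68) = -2 + 158*78 = -2 + 12324 = 12322)
-1829/N(122, H(3*(-5))) + 26825/9017 = -1829/12322 + 26825/9017 = 314045557/111107474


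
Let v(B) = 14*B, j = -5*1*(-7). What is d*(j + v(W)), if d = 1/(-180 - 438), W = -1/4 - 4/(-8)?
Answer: -77/1236 ≈ -0.062298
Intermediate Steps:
W = ¼ (W = -1*¼ - 4*(-⅛) = -¼ + ½ = ¼ ≈ 0.25000)
d = -1/618 (d = 1/(-618) = -1/618 ≈ -0.0016181)
j = 35 (j = -5*(-7) = 35)
d*(j + v(W)) = -(35 + 14*(¼))/618 = -(35 + 7/2)/618 = -1/618*77/2 = -77/1236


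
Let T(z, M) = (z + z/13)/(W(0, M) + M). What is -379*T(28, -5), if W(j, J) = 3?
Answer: 74284/13 ≈ 5714.2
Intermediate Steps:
T(z, M) = 14*z/(13*(3 + M)) (T(z, M) = (z + z/13)/(3 + M) = (14*z/13)/(3 + M) = 14*z/(13*(3 + M)))
-379*T(28, -5) = -5306*28/(13*(3 - 5)) = -5306*28/(13*(-2)) = -5306*28*(-1)/(13*2) = -379*(-196/13) = 74284/13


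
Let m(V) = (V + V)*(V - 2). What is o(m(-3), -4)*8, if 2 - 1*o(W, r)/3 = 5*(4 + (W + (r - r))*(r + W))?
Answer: -94032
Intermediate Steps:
m(V) = 2*V*(-2 + V) (m(V) = (2*V)*(-2 + V) = 2*V*(-2 + V))
o(W, r) = -54 - 15*W*(W + r) (o(W, r) = 6 - 15*(4 + (W + (r - r))*(r + W)) = 6 - 15*(4 + (W + 0)*(W + r)) = 6 - 15*(4 + W*(W + r)) = 6 - 3*(20 + 5*W*(W + r)) = 6 + (-60 - 15*W*(W + r)) = -54 - 15*W*(W + r))
o(m(-3), -4)*8 = (-54 - 15*36*(-2 - 3)² - 15*2*(-3)*(-2 - 3)*(-4))*8 = (-54 - 15*(2*(-3)*(-5))² - 15*2*(-3)*(-5)*(-4))*8 = (-54 - 15*30² - 15*30*(-4))*8 = (-54 - 15*900 + 1800)*8 = (-54 - 13500 + 1800)*8 = -11754*8 = -94032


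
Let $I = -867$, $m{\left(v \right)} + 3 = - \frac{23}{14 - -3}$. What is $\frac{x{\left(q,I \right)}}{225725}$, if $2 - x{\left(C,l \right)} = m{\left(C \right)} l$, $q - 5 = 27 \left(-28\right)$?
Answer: $- \frac{3772}{225725} \approx -0.016711$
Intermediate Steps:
$m{\left(v \right)} = - \frac{74}{17}$ ($m{\left(v \right)} = -3 - \frac{23}{14 - -3} = -3 - \frac{23}{14 + 3} = -3 - \frac{23}{17} = - \frac{74}{17}$)
$q = -751$ ($q = 5 + 27 \left(-28\right) = 5 - 756 = -751$)
$x{\left(C,l \right)} = 2 + \frac{74 l}{17}$ ($x{\left(C,l \right)} = 2 - - \frac{74 l}{17} = 2 + \frac{74 l}{17}$)
$\frac{x{\left(q,I \right)}}{225725} = \frac{2 + \frac{74}{17} \left(-867\right)}{225725} = \left(2 - 3774\right) \frac{1}{225725} = \left(-3772\right) \frac{1}{225725} = - \frac{3772}{225725}$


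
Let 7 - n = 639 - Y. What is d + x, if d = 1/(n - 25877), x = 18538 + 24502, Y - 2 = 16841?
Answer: 416024639/9666 ≈ 43040.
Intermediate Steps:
Y = 16843 (Y = 2 + 16841 = 16843)
n = 16211 (n = 7 - (639 - 1*16843) = 7 - (639 - 16843) = 7 - 1*(-16204) = 7 + 16204 = 16211)
x = 43040
d = -1/9666 (d = 1/(16211 - 25877) = 1/(-9666) = -1/9666 ≈ -0.00010346)
d + x = -1/9666 + 43040 = 416024639/9666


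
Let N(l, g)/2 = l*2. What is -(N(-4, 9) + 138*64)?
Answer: -8816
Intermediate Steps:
N(l, g) = 4*l (N(l, g) = 2*(l*2) = 2*(2*l) = 4*l)
-(N(-4, 9) + 138*64) = -(4*(-4) + 138*64) = -(-16 + 8832) = -1*8816 = -8816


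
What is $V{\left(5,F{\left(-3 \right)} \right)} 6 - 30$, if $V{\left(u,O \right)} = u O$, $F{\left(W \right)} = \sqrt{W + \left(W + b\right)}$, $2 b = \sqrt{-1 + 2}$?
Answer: $-30 + 15 i \sqrt{22} \approx -30.0 + 70.356 i$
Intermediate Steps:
$b = \frac{1}{2}$ ($b = \frac{\sqrt{-1 + 2}}{2} = \frac{\sqrt{1}}{2} = \frac{1}{2} \cdot 1 = \frac{1}{2} \approx 0.5$)
$F{\left(W \right)} = \sqrt{\frac{1}{2} + 2 W}$ ($F{\left(W \right)} = \sqrt{W + \left(W + \frac{1}{2}\right)} = \sqrt{W + \left(\frac{1}{2} + W\right)} = \sqrt{\frac{1}{2} + 2 W}$)
$V{\left(u,O \right)} = O u$
$V{\left(5,F{\left(-3 \right)} \right)} 6 - 30 = \frac{\sqrt{2 + 8 \left(-3\right)}}{2} \cdot 5 \cdot 6 - 30 = \frac{\sqrt{2 - 24}}{2} \cdot 5 \cdot 6 - 30 = \frac{\sqrt{-22}}{2} \cdot 5 \cdot 6 - 30 = \frac{i \sqrt{22}}{2} \cdot 5 \cdot 6 - 30 = \frac{5 i \sqrt{22}}{2} \cdot 6 - 30 = 15 i \sqrt{22} - 30 = -30 + 15 i \sqrt{22}$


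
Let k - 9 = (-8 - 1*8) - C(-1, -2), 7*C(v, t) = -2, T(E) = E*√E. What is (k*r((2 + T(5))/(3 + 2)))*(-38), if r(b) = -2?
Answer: -3572/7 ≈ -510.29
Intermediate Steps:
T(E) = E^(3/2)
C(v, t) = -2/7 (C(v, t) = (⅐)*(-2) = -2/7)
k = -47/7 (k = 9 + ((-8 - 1*8) - 1*(-2/7)) = 9 + ((-8 - 8) + 2/7) = 9 + (-16 + 2/7) = 9 - 110/7 = -47/7 ≈ -6.7143)
(k*r((2 + T(5))/(3 + 2)))*(-38) = -47/7*(-2)*(-38) = (94/7)*(-38) = -3572/7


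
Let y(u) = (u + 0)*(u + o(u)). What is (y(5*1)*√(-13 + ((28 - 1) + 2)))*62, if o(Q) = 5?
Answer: 12400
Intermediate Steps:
y(u) = u*(5 + u) (y(u) = (u + 0)*(u + 5) = u*(5 + u))
(y(5*1)*√(-13 + ((28 - 1) + 2)))*62 = (((5*1)*(5 + 5*1))*√(-13 + ((28 - 1) + 2)))*62 = ((5*(5 + 5))*√(-13 + (27 + 2)))*62 = ((5*10)*√(-13 + 29))*62 = (50*√16)*62 = (50*4)*62 = 200*62 = 12400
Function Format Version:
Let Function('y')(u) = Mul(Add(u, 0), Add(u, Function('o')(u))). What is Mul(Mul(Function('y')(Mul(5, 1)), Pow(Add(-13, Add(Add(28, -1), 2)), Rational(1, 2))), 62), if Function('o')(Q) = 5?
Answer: 12400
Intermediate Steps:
Function('y')(u) = Mul(u, Add(5, u)) (Function('y')(u) = Mul(Add(u, 0), Add(u, 5)) = Mul(u, Add(5, u)))
Mul(Mul(Function('y')(Mul(5, 1)), Pow(Add(-13, Add(Add(28, -1), 2)), Rational(1, 2))), 62) = Mul(Mul(Mul(Mul(5, 1), Add(5, Mul(5, 1))), Pow(Add(-13, Add(Add(28, -1), 2)), Rational(1, 2))), 62) = Mul(Mul(Mul(5, Add(5, 5)), Pow(Add(-13, Add(27, 2)), Rational(1, 2))), 62) = Mul(Mul(Mul(5, 10), Pow(Add(-13, 29), Rational(1, 2))), 62) = Mul(Mul(50, Pow(16, Rational(1, 2))), 62) = Mul(Mul(50, 4), 62) = Mul(200, 62) = 12400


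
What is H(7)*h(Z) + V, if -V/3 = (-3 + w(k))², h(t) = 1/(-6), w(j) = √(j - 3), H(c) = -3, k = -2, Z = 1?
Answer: -23/2 + 18*I*√5 ≈ -11.5 + 40.249*I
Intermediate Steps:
w(j) = √(-3 + j)
h(t) = -⅙
V = -3*(-3 + I*√5)² (V = -3*(-3 + √(-3 - 2))² = -3*(-3 + √(-5))² = -3*(-3 + I*√5)² ≈ -12.0 + 40.249*I)
H(7)*h(Z) + V = -3*(-⅙) + (-12 + 18*I*√5) = ½ + (-12 + 18*I*√5) = -23/2 + 18*I*√5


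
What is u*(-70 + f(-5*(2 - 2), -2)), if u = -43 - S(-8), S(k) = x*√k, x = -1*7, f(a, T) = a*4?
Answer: 3010 - 980*I*√2 ≈ 3010.0 - 1385.9*I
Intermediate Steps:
f(a, T) = 4*a
x = -7
S(k) = -7*√k
u = -43 + 14*I*√2 (u = -43 - (-7)*√(-8) = -43 - (-7)*2*I*√2 = -43 - (-14)*I*√2 = -43 + 14*I*√2 ≈ -43.0 + 19.799*I)
u*(-70 + f(-5*(2 - 2), -2)) = (-43 + 14*I*√2)*(-70 + 4*(-5*(2 - 2))) = (-43 + 14*I*√2)*(-70 + 4*(-5*0)) = (-43 + 14*I*√2)*(-70 + 4*0) = (-43 + 14*I*√2)*(-70 + 0) = (-43 + 14*I*√2)*(-70) = 3010 - 980*I*√2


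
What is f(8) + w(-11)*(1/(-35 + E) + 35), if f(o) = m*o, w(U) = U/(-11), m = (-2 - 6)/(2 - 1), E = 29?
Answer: -175/6 ≈ -29.167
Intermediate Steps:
m = -8 (m = -8/1 = -8*1 = -8)
w(U) = -U/11 (w(U) = U*(-1/11) = -U/11)
f(o) = -8*o
f(8) + w(-11)*(1/(-35 + E) + 35) = -8*8 + (-1/11*(-11))*(1/(-35 + 29) + 35) = -64 + 1*(1/(-6) + 35) = -64 + 1*(-⅙ + 35) = -64 + 1*(209/6) = -64 + 209/6 = -175/6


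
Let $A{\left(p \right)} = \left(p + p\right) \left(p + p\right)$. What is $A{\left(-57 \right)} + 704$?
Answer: $13700$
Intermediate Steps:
$A{\left(p \right)} = 4 p^{2}$ ($A{\left(p \right)} = 2 p 2 p = 4 p^{2}$)
$A{\left(-57 \right)} + 704 = 4 \left(-57\right)^{2} + 704 = 4 \cdot 3249 + 704 = 12996 + 704 = 13700$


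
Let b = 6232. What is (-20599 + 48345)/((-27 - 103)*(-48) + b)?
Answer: 13873/6236 ≈ 2.2247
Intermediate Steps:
(-20599 + 48345)/((-27 - 103)*(-48) + b) = (-20599 + 48345)/((-27 - 103)*(-48) + 6232) = 27746/(-130*(-48) + 6232) = 27746/(6240 + 6232) = 27746/12472 = 27746*(1/12472) = 13873/6236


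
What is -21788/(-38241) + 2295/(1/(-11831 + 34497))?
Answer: 1989238333058/38241 ≈ 5.2018e+7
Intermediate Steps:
-21788/(-38241) + 2295/(1/(-11831 + 34497)) = -21788*(-1/38241) + 2295/(1/22666) = 21788/38241 + 2295/(1/22666) = 21788/38241 + 2295*22666 = 21788/38241 + 52018470 = 1989238333058/38241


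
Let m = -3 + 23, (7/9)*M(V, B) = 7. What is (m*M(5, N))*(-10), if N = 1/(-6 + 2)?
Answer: -1800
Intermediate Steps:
N = -¼ (N = 1/(-4) = -¼ ≈ -0.25000)
M(V, B) = 9 (M(V, B) = (9/7)*7 = 9)
m = 20
(m*M(5, N))*(-10) = (20*9)*(-10) = 180*(-10) = -1800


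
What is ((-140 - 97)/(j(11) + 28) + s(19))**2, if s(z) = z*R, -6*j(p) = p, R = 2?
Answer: 20647936/24649 ≈ 837.68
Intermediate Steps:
j(p) = -p/6
s(z) = 2*z (s(z) = z*2 = 2*z)
((-140 - 97)/(j(11) + 28) + s(19))**2 = ((-140 - 97)/(-1/6*11 + 28) + 2*19)**2 = (-237/(-11/6 + 28) + 38)**2 = (-237/157/6 + 38)**2 = (-237*6/157 + 38)**2 = (-1422/157 + 38)**2 = (4544/157)**2 = 20647936/24649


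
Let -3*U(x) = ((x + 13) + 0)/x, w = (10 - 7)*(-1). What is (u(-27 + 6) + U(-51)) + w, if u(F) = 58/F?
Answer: -6437/1071 ≈ -6.0103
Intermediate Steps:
w = -3 (w = 3*(-1) = -3)
U(x) = -(13 + x)/(3*x) (U(x) = -((x + 13) + 0)/(3*x) = -((13 + x) + 0)/(3*x) = -(13 + x)/(3*x))
(u(-27 + 6) + U(-51)) + w = (58/(-27 + 6) + (⅓)*(-13 - 1*(-51))/(-51)) - 3 = (58/(-21) + (⅓)*(-1/51)*(-13 + 51)) - 3 = (58*(-1/21) + (⅓)*(-1/51)*38) - 3 = (-58/21 - 38/153) - 3 = -3224/1071 - 3 = -6437/1071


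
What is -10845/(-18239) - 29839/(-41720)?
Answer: 996686921/760931080 ≈ 1.3098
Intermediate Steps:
-10845/(-18239) - 29839/(-41720) = -10845*(-1/18239) - 29839*(-1/41720) = 10845/18239 + 29839/41720 = 996686921/760931080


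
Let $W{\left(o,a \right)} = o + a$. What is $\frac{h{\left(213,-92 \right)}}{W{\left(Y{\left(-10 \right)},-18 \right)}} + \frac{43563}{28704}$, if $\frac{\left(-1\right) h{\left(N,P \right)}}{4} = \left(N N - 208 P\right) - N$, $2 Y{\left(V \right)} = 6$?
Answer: $\frac{189292403}{11040} \approx 17146.0$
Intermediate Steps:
$Y{\left(V \right)} = 3$ ($Y{\left(V \right)} = \frac{1}{2} \cdot 6 = 3$)
$W{\left(o,a \right)} = a + o$
$h{\left(N,P \right)} = - 4 N^{2} + 4 N + 832 P$ ($h{\left(N,P \right)} = - 4 \left(\left(N N - 208 P\right) - N\right) = - 4 \left(\left(N^{2} - 208 P\right) - N\right) = - 4 \left(N^{2} - N - 208 P\right) = - 4 N^{2} + 4 N + 832 P$)
$\frac{h{\left(213,-92 \right)}}{W{\left(Y{\left(-10 \right)},-18 \right)}} + \frac{43563}{28704} = \frac{- 4 \cdot 213^{2} + 4 \cdot 213 + 832 \left(-92\right)}{-18 + 3} + \frac{43563}{28704} = \frac{\left(-4\right) 45369 + 852 - 76544}{-15} + 43563 \cdot \frac{1}{28704} = \left(-181476 + 852 - 76544\right) \left(- \frac{1}{15}\right) + \frac{1117}{736} = \left(-257168\right) \left(- \frac{1}{15}\right) + \frac{1117}{736} = \frac{257168}{15} + \frac{1117}{736} = \frac{189292403}{11040}$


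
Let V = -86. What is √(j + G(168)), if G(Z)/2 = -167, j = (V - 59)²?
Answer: 33*√19 ≈ 143.84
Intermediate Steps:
j = 21025 (j = (-86 - 59)² = (-145)² = 21025)
G(Z) = -334 (G(Z) = 2*(-167) = -334)
√(j + G(168)) = √(21025 - 334) = √20691 = 33*√19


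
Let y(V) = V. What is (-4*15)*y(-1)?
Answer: 60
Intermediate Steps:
(-4*15)*y(-1) = -4*15*(-1) = -60*(-1) = 60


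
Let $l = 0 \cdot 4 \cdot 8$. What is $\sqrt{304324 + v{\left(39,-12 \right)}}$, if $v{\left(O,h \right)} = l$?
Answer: $2 \sqrt{76081} \approx 551.66$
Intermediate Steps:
$l = 0$ ($l = 0 \cdot 8 = 0$)
$v{\left(O,h \right)} = 0$
$\sqrt{304324 + v{\left(39,-12 \right)}} = \sqrt{304324 + 0} = \sqrt{304324} = 2 \sqrt{76081}$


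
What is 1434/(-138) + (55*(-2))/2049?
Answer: -492241/47127 ≈ -10.445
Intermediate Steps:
1434/(-138) + (55*(-2))/2049 = 1434*(-1/138) - 110*1/2049 = -239/23 - 110/2049 = -492241/47127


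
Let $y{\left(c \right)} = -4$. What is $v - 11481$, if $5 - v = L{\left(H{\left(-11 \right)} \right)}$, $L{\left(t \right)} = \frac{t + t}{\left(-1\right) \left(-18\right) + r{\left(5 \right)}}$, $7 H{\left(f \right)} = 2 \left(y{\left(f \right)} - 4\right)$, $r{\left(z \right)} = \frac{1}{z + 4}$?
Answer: $- \frac{13093828}{1141} \approx -11476.0$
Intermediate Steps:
$r{\left(z \right)} = \frac{1}{4 + z}$
$H{\left(f \right)} = - \frac{16}{7}$ ($H{\left(f \right)} = \frac{2 \left(-4 - 4\right)}{7} = \frac{2 \left(-8\right)}{7} = \frac{1}{7} \left(-16\right) = - \frac{16}{7}$)
$L{\left(t \right)} = \frac{18 t}{163}$ ($L{\left(t \right)} = \frac{t + t}{\left(-1\right) \left(-18\right) + \frac{1}{4 + 5}} = \frac{2 t}{18 + \frac{1}{9}} = \frac{2 t}{\frac{163}{9}} = 2 t \frac{9}{163} = \frac{18 t}{163}$)
$v = \frac{5993}{1141}$ ($v = 5 - \frac{18}{163} \left(- \frac{16}{7}\right) = 5 - - \frac{288}{1141} = 5 + \frac{288}{1141} = \frac{5993}{1141} \approx 5.2524$)
$v - 11481 = \frac{5993}{1141} - 11481 = - \frac{13093828}{1141}$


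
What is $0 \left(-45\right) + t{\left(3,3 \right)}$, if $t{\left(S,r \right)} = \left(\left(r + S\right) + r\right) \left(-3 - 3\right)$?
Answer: $-54$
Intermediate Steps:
$t{\left(S,r \right)} = - 12 r - 6 S$ ($t{\left(S,r \right)} = \left(\left(S + r\right) + r\right) \left(-6\right) = \left(S + 2 r\right) \left(-6\right) = - 12 r - 6 S$)
$0 \left(-45\right) + t{\left(3,3 \right)} = 0 \left(-45\right) - 54 = 0 - 54 = -54$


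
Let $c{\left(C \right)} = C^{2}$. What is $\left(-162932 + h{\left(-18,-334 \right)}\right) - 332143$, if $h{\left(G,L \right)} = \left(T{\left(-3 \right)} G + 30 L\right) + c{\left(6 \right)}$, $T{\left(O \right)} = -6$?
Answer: $-504951$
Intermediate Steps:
$h{\left(G,L \right)} = 36 - 6 G + 30 L$ ($h{\left(G,L \right)} = \left(- 6 G + 30 L\right) + 6^{2} = \left(- 6 G + 30 L\right) + 36 = 36 - 6 G + 30 L$)
$\left(-162932 + h{\left(-18,-334 \right)}\right) - 332143 = \left(-162932 + \left(36 - -108 + 30 \left(-334\right)\right)\right) - 332143 = \left(-162932 + \left(36 + 108 - 10020\right)\right) - 332143 = \left(-162932 - 9876\right) - 332143 = -172808 - 332143 = -504951$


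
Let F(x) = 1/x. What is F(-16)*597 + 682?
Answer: 10315/16 ≈ 644.69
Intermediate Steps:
F(x) = 1/x
F(-16)*597 + 682 = 597/(-16) + 682 = -1/16*597 + 682 = -597/16 + 682 = 10315/16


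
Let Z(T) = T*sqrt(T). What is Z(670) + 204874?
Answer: 204874 + 670*sqrt(670) ≈ 2.2222e+5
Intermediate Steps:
Z(T) = T**(3/2)
Z(670) + 204874 = 670**(3/2) + 204874 = 670*sqrt(670) + 204874 = 204874 + 670*sqrt(670)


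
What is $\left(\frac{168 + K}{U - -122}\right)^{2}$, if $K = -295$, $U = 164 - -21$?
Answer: $\frac{16129}{94249} \approx 0.17113$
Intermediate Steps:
$U = 185$ ($U = 164 + 21 = 185$)
$\left(\frac{168 + K}{U - -122}\right)^{2} = \left(\frac{168 - 295}{185 - -122}\right)^{2} = \left(- \frac{127}{185 + 122}\right)^{2} = \left(- \frac{127}{307}\right)^{2} = \frac{16129}{94249}$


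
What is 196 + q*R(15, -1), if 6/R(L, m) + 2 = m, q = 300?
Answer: -404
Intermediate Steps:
R(L, m) = 6/(-2 + m)
196 + q*R(15, -1) = 196 + 300*(6/(-2 - 1)) = 196 + 300*(6/(-3)) = 196 + 300*(6*(-1/3)) = 196 + 300*(-2) = 196 - 600 = -404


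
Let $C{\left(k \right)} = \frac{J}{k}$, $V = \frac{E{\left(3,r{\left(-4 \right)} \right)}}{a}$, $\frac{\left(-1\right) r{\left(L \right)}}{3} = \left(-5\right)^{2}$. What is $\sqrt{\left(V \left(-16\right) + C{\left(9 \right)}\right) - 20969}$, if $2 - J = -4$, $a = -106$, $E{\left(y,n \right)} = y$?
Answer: $\frac{i \sqrt{530088987}}{159} \approx 144.8 i$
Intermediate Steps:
$r{\left(L \right)} = -75$ ($r{\left(L \right)} = - 3 \left(-5\right)^{2} = \left(-3\right) 25 = -75$)
$J = 6$ ($J = 2 - -4 = 2 + 4 = 6$)
$V = - \frac{3}{106}$ ($V = \frac{3}{-106} = 3 \left(- \frac{1}{106}\right) = - \frac{3}{106} \approx -0.028302$)
$C{\left(k \right)} = \frac{6}{k}$
$\sqrt{\left(V \left(-16\right) + C{\left(9 \right)}\right) - 20969} = \sqrt{\left(\left(- \frac{3}{106}\right) \left(-16\right) + \frac{6}{9}\right) - 20969} = \sqrt{\left(\frac{24}{53} + 6 \cdot \frac{1}{9}\right) - 20969} = \sqrt{\left(\frac{24}{53} + \frac{2}{3}\right) - 20969} = \sqrt{\frac{178}{159} - 20969} = \sqrt{- \frac{3333893}{159}} = \frac{i \sqrt{530088987}}{159}$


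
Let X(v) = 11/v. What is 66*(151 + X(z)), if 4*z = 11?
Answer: 10230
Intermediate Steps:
z = 11/4 (z = (1/4)*11 = 11/4 ≈ 2.7500)
66*(151 + X(z)) = 66*(151 + 11/(11/4)) = 66*(151 + 11*(4/11)) = 66*(151 + 4) = 66*155 = 10230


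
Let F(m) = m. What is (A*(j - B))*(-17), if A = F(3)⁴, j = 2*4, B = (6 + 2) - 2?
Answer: -2754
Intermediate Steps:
B = 6 (B = 8 - 2 = 6)
j = 8
A = 81 (A = 3⁴ = 81)
(A*(j - B))*(-17) = (81*(8 - 1*6))*(-17) = (81*(8 - 6))*(-17) = (81*2)*(-17) = 162*(-17) = -2754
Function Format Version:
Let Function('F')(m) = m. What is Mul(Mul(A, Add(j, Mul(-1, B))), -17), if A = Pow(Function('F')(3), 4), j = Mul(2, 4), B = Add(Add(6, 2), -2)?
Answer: -2754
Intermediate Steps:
B = 6 (B = Add(8, -2) = 6)
j = 8
A = 81 (A = Pow(3, 4) = 81)
Mul(Mul(A, Add(j, Mul(-1, B))), -17) = Mul(Mul(81, Add(8, Mul(-1, 6))), -17) = Mul(Mul(81, Add(8, -6)), -17) = Mul(Mul(81, 2), -17) = Mul(162, -17) = -2754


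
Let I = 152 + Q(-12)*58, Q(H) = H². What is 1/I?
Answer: 1/8504 ≈ 0.00011759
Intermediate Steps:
I = 8504 (I = 152 + (-12)²*58 = 152 + 144*58 = 152 + 8352 = 8504)
1/I = 1/8504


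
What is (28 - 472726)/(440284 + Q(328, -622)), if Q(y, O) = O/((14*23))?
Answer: -8456042/7876157 ≈ -1.0736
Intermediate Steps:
Q(y, O) = O/322
(28 - 472726)/(440284 + Q(328, -622)) = (28 - 472726)/(440284 + (1/322)*(-622)) = -472698/(440284 - 311/161) = -472698/70885413/161 = -472698*161/70885413 = -8456042/7876157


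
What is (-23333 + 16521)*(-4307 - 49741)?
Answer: 368174976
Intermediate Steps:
(-23333 + 16521)*(-4307 - 49741) = -6812*(-54048) = 368174976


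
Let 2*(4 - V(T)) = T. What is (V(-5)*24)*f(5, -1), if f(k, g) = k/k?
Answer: 156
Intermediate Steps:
f(k, g) = 1
V(T) = 4 - T/2
(V(-5)*24)*f(5, -1) = ((4 - ½*(-5))*24)*1 = ((4 + 5/2)*24)*1 = ((13/2)*24)*1 = 156*1 = 156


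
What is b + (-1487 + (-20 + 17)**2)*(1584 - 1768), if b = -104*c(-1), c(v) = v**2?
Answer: 271848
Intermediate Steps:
b = -104 (b = -104*(-1)**2 = -104*1 = -104)
b + (-1487 + (-20 + 17)**2)*(1584 - 1768) = -104 + (-1487 + (-20 + 17)**2)*(1584 - 1768) = -104 + (-1487 + (-3)**2)*(-184) = -104 + (-1487 + 9)*(-184) = -104 - 1478*(-184) = -104 + 271952 = 271848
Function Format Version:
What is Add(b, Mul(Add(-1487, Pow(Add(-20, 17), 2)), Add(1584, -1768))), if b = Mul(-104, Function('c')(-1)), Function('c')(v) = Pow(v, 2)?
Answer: 271848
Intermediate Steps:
b = -104 (b = Mul(-104, Pow(-1, 2)) = Mul(-104, 1) = -104)
Add(b, Mul(Add(-1487, Pow(Add(-20, 17), 2)), Add(1584, -1768))) = Add(-104, Mul(Add(-1487, Pow(Add(-20, 17), 2)), Add(1584, -1768))) = Add(-104, Mul(Add(-1487, Pow(-3, 2)), -184)) = Add(-104, Mul(Add(-1487, 9), -184)) = Add(-104, Mul(-1478, -184)) = Add(-104, 271952) = 271848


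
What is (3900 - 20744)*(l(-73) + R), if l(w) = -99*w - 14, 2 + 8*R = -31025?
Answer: -112336847/2 ≈ -5.6168e+7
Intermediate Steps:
R = -31027/8 (R = -1/4 + (1/8)*(-31025) = -1/4 - 31025/8 = -31027/8 ≈ -3878.4)
l(w) = -14 - 99*w
(3900 - 20744)*(l(-73) + R) = (3900 - 20744)*((-14 - 99*(-73)) - 31027/8) = -16844*((-14 + 7227) - 31027/8) = -16844*(7213 - 31027/8) = -16844*26677/8 = -112336847/2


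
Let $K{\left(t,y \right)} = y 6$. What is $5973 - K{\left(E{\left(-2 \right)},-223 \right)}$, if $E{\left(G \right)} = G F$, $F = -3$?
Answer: $7311$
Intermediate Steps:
$E{\left(G \right)} = - 3 G$ ($E{\left(G \right)} = G \left(-3\right) = - 3 G$)
$K{\left(t,y \right)} = 6 y$
$5973 - K{\left(E{\left(-2 \right)},-223 \right)} = 5973 - 6 \left(-223\right) = 5973 - -1338 = 5973 + 1338 = 7311$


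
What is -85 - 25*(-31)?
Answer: 690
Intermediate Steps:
-85 - 25*(-31) = -85 + 775 = 690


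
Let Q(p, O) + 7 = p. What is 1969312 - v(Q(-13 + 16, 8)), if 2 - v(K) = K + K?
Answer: 1969302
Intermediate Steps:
Q(p, O) = -7 + p
v(K) = 2 - 2*K (v(K) = 2 - (K + K) = 2 - 2*K)
1969312 - v(Q(-13 + 16, 8)) = 1969312 - (2 - 2*(-7 + (-13 + 16))) = 1969312 - (2 - 2*(-7 + 3)) = 1969312 - (2 - 2*(-4)) = 1969312 - (2 + 8) = 1969312 - 1*10 = 1969312 - 10 = 1969302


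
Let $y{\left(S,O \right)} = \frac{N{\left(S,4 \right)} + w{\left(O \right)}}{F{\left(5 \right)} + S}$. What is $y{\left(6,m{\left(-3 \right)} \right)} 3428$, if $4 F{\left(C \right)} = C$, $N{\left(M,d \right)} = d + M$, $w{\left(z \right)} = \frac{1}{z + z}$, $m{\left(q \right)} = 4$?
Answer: $\frac{138834}{29} \approx 4787.4$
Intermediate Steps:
$w{\left(z \right)} = \frac{1}{2 z}$
$N{\left(M,d \right)} = M + d$
$F{\left(C \right)} = \frac{C}{4}$
$y{\left(S,O \right)} = \frac{4 + S + \frac{1}{2 O}}{\frac{5}{4} + S}$ ($y{\left(S,O \right)} = \frac{\left(S + 4\right) + \frac{1}{2 O}}{\frac{1}{4} \cdot 5 + S} = \frac{\left(4 + S\right) + \frac{1}{2 O}}{\frac{5}{4} + S} = \frac{4 + S + \frac{1}{2 O}}{\frac{5}{4} + S}$)
$y{\left(6,m{\left(-3 \right)} \right)} 3428 = \frac{2 \left(1 + 2 \cdot 4 \left(4 + 6\right)\right)}{4 \left(5 + 4 \cdot 6\right)} 3428 = 2 \cdot \frac{1}{4} \frac{1}{5 + 24} \left(1 + 2 \cdot 4 \cdot 10\right) 3428 = 2 \cdot \frac{1}{4} \cdot \frac{1}{29} \left(1 + 80\right) 3428 = 2 \cdot \frac{1}{4} \cdot \frac{1}{29} \cdot 81 \cdot 3428 = \frac{81}{58} \cdot 3428 = \frac{138834}{29}$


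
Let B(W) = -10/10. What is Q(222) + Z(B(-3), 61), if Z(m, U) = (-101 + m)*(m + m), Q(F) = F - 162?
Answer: 264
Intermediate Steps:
B(W) = -1 (B(W) = -10*⅒ = -1)
Q(F) = -162 + F
Z(m, U) = 2*m*(-101 + m) (Z(m, U) = (-101 + m)*(2*m) = 2*m*(-101 + m))
Q(222) + Z(B(-3), 61) = (-162 + 222) + 2*(-1)*(-101 - 1) = 60 + 2*(-1)*(-102) = 60 + 204 = 264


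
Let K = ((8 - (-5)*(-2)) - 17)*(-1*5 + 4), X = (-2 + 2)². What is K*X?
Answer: 0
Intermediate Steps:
X = 0 (X = 0² = 0)
K = 19 (K = ((8 - 1*10) - 17)*(-5 + 4) = ((8 - 10) - 17)*(-1) = (-2 - 17)*(-1) = -19*(-1) = 19)
K*X = 19*0 = 0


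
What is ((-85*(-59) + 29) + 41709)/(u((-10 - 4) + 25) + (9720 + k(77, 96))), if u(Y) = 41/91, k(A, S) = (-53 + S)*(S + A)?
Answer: 4254523/1561510 ≈ 2.7246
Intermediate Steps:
k(A, S) = (-53 + S)*(A + S)
u(Y) = 41/91 (u(Y) = 41*(1/91) = 41/91)
((-85*(-59) + 29) + 41709)/(u((-10 - 4) + 25) + (9720 + k(77, 96))) = ((-85*(-59) + 29) + 41709)/(41/91 + (9720 + (96**2 - 53*77 - 53*96 + 77*96))) = ((5015 + 29) + 41709)/(41/91 + (9720 + (9216 - 4081 - 5088 + 7392))) = (5044 + 41709)/(41/91 + (9720 + 7439)) = 46753/(41/91 + 17159) = 46753/(1561510/91) = 46753*(91/1561510) = 4254523/1561510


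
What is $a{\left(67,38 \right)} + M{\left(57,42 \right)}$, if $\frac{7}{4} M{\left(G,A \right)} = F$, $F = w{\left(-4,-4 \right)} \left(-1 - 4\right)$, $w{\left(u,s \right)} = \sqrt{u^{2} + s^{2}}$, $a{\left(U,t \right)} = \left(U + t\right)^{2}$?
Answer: $11025 - \frac{80 \sqrt{2}}{7} \approx 11009.0$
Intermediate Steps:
$w{\left(u,s \right)} = \sqrt{s^{2} + u^{2}}$
$F = - 20 \sqrt{2}$ ($F = \sqrt{\left(-4\right)^{2} + \left(-4\right)^{2}} \left(-1 - 4\right) = \sqrt{16 + 16} \left(-5\right) = \sqrt{32} \left(-5\right) = 4 \sqrt{2} \left(-5\right) = - 20 \sqrt{2} \approx -28.284$)
$M{\left(G,A \right)} = - \frac{80 \sqrt{2}}{7}$ ($M{\left(G,A \right)} = \frac{4 \left(- 20 \sqrt{2}\right)}{7} = - \frac{80 \sqrt{2}}{7}$)
$a{\left(67,38 \right)} + M{\left(57,42 \right)} = \left(67 + 38\right)^{2} - \frac{80 \sqrt{2}}{7} = 105^{2} - \frac{80 \sqrt{2}}{7} = 11025 - \frac{80 \sqrt{2}}{7}$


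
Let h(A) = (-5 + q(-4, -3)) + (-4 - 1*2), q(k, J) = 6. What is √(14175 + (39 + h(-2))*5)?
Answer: √14345 ≈ 119.77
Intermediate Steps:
h(A) = -5 (h(A) = (-5 + 6) + (-4 - 1*2) = 1 + (-4 - 2) = 1 - 6 = -5)
√(14175 + (39 + h(-2))*5) = √(14175 + (39 - 5)*5) = √(14175 + 34*5) = √(14175 + 170) = √14345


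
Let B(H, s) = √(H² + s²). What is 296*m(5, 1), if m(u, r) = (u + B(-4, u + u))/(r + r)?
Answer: 740 + 296*√29 ≈ 2334.0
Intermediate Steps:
m(u, r) = (u + √(16 + 4*u²))/(2*r) (m(u, r) = (u + √((-4)² + (u + u)²))/(r + r) = (u + √(16 + (2*u)²))/((2*r)) = (u + √(16 + 4*u²))*(1/(2*r)) = (u + √(16 + 4*u²))/(2*r))
296*m(5, 1) = 296*((√(4 + 5²) + (½)*5)/1) = 296*(1*(√(4 + 25) + 5/2)) = 296*(1*(√29 + 5/2)) = 296*(1*(5/2 + √29)) = 296*(5/2 + √29) = 740 + 296*√29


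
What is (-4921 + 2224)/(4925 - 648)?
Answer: -2697/4277 ≈ -0.63058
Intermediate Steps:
(-4921 + 2224)/(4925 - 648) = -2697/4277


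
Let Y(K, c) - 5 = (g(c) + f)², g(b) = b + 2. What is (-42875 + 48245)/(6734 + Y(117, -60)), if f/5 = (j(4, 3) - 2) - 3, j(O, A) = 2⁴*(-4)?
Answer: 2685/84574 ≈ 0.031747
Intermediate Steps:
g(b) = 2 + b
j(O, A) = -64 (j(O, A) = 16*(-4) = -64)
f = -345 (f = 5*((-64 - 2) - 3) = 5*(-66 - 3) = 5*(-69) = -345)
Y(K, c) = 5 + (-343 + c)² (Y(K, c) = 5 + ((2 + c) - 345)² = 5 + (-343 + c)²)
(-42875 + 48245)/(6734 + Y(117, -60)) = (-42875 + 48245)/(6734 + (5 + (-343 - 60)²)) = 5370/(6734 + (5 + (-403)²)) = 5370/(6734 + (5 + 162409)) = 5370/(6734 + 162414) = 5370/169148 = 5370*(1/169148) = 2685/84574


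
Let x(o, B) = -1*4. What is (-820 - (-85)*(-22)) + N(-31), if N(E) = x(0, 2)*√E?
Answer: -2690 - 4*I*√31 ≈ -2690.0 - 22.271*I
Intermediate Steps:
x(o, B) = -4
N(E) = -4*√E
(-820 - (-85)*(-22)) + N(-31) = (-820 - (-85)*(-22)) - 4*I*√31 = (-820 - 1*1870) - 4*I*√31 = (-820 - 1870) - 4*I*√31 = -2690 - 4*I*√31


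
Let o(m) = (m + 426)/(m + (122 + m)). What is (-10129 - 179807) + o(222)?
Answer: -53751564/283 ≈ -1.8993e+5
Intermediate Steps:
o(m) = (426 + m)/(122 + 2*m)
(-10129 - 179807) + o(222) = (-10129 - 179807) + (426 + 222)/(2*(61 + 222)) = -189936 + (½)*648/283 = -189936 + (½)*(1/283)*648 = -189936 + 324/283 = -53751564/283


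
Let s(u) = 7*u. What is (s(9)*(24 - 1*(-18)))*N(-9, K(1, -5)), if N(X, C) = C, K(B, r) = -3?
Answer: -7938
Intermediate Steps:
(s(9)*(24 - 1*(-18)))*N(-9, K(1, -5)) = ((7*9)*(24 - 1*(-18)))*(-3) = (63*(24 + 18))*(-3) = (63*42)*(-3) = 2646*(-3) = -7938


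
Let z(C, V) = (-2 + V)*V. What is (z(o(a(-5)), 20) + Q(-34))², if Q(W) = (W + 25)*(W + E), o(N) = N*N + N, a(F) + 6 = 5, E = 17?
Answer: 263169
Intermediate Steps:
a(F) = -1 (a(F) = -6 + 5 = -1)
o(N) = N + N² (o(N) = N² + N = N + N²)
z(C, V) = V*(-2 + V)
Q(W) = (17 + W)*(25 + W) (Q(W) = (W + 25)*(W + 17) = (25 + W)*(17 + W) = (17 + W)*(25 + W))
(z(o(a(-5)), 20) + Q(-34))² = (20*(-2 + 20) + (425 + (-34)² + 42*(-34)))² = (20*18 + (425 + 1156 - 1428))² = (360 + 153)² = 513² = 263169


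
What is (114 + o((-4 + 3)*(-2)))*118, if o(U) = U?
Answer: 13688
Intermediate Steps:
(114 + o((-4 + 3)*(-2)))*118 = (114 + (-4 + 3)*(-2))*118 = (114 - 1*(-2))*118 = (114 + 2)*118 = 116*118 = 13688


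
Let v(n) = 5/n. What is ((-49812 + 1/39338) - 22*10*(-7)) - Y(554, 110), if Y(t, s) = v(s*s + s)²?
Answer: -5661987316378339/117293406516 ≈ -48272.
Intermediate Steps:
Y(t, s) = 25/(s + s²)² (Y(t, s) = (5/(s*s + s))² = (5/(s² + s))² = (5/(s + s²))² = 25/(s + s²)²)
((-49812 + 1/39338) - 22*10*(-7)) - Y(554, 110) = ((-49812 + 1/39338) - 22*10*(-7)) - 25/(110²*(1 + 110)²) = ((-49812 + 1/39338) - 220*(-7)) - 25/(12100*111²) = (-1959504455/39338 + 1540) - 25/(12100*12321) = -1898923935/39338 - 1*1/5963364 = -1898923935/39338 - 1/5963364 = -5661987316378339/117293406516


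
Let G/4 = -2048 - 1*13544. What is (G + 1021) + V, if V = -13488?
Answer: -74835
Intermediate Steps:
G = -62368 (G = 4*(-2048 - 1*13544) = 4*(-2048 - 13544) = 4*(-15592) = -62368)
(G + 1021) + V = (-62368 + 1021) - 13488 = -61347 - 13488 = -74835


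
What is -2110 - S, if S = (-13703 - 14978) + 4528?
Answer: 22043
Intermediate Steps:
S = -24153 (S = -28681 + 4528 = -24153)
-2110 - S = -2110 - 1*(-24153) = -2110 + 24153 = 22043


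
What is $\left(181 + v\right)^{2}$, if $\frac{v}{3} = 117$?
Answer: $283024$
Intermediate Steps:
$v = 351$ ($v = 3 \cdot 117 = 351$)
$\left(181 + v\right)^{2} = \left(181 + 351\right)^{2} = 532^{2} = 283024$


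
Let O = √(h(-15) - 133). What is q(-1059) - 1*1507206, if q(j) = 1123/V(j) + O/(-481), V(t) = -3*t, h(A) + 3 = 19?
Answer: -4788392339/3177 - 3*I*√13/481 ≈ -1.5072e+6 - 0.022488*I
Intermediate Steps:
h(A) = 16 (h(A) = -3 + 19 = 16)
O = 3*I*√13 (O = √(16 - 133) = √(-117) = 3*I*√13 ≈ 10.817*I)
q(j) = -1123/(3*j) - 3*I*√13/481 (q(j) = 1123/((-3*j)) + (3*I*√13)/(-481) = 1123*(-1/(3*j)) + (3*I*√13)*(-1/481) = -1123/(3*j) - 3*I*√13/481)
q(-1059) - 1*1507206 = (1/1443)*(-540163 - 9*I*(-1059)*√13)/(-1059) - 1*1507206 = (1/1443)*(-1/1059)*(-540163 + 9531*I*√13) - 1507206 = (1123/3177 - 3*I*√13/481) - 1507206 = -4788392339/3177 - 3*I*√13/481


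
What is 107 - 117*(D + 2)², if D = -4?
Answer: -361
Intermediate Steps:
107 - 117*(D + 2)² = 107 - 117*(-4 + 2)² = 107 - 117*(-2)² = 107 - 117*4 = 107 - 468 = -361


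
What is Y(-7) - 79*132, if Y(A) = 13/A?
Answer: -73009/7 ≈ -10430.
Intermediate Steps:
Y(-7) - 79*132 = 13/(-7) - 79*132 = 13*(-⅐) - 10428 = -13/7 - 10428 = -73009/7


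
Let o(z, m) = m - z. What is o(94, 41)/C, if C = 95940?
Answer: -53/95940 ≈ -0.00055243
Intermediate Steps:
o(94, 41)/C = (41 - 1*94)/95940 = (41 - 94)*(1/95940) = -53*1/95940 = -53/95940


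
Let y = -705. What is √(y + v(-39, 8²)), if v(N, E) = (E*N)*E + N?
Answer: 6*I*√4458 ≈ 400.61*I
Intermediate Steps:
v(N, E) = N + N*E² (v(N, E) = N*E² + N = N + N*E²)
√(y + v(-39, 8²)) = √(-705 - 39*(1 + (8²)²)) = √(-705 - 39*(1 + 64²)) = √(-705 - 39*(1 + 4096)) = √(-705 - 39*4097) = √(-705 - 159783) = √(-160488) = 6*I*√4458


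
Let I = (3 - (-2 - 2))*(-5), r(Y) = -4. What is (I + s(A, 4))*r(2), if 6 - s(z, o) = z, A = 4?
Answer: 132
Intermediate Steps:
s(z, o) = 6 - z
I = -35 (I = (3 - 1*(-4))*(-5) = (3 + 4)*(-5) = 7*(-5) = -35)
(I + s(A, 4))*r(2) = (-35 + (6 - 1*4))*(-4) = (-35 + (6 - 4))*(-4) = (-35 + 2)*(-4) = -33*(-4) = 132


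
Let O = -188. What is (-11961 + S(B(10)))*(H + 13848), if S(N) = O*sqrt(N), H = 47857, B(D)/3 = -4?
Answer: -738053505 - 23201080*I*sqrt(3) ≈ -7.3805e+8 - 4.0185e+7*I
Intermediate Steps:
B(D) = -12 (B(D) = 3*(-4) = -12)
S(N) = -188*sqrt(N)
(-11961 + S(B(10)))*(H + 13848) = (-11961 - 376*I*sqrt(3))*(47857 + 13848) = (-11961 - 376*I*sqrt(3))*61705 = -738053505 - 23201080*I*sqrt(3)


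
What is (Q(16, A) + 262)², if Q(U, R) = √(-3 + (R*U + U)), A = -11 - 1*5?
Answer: 68401 + 4716*I*√3 ≈ 68401.0 + 8168.4*I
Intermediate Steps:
A = -16 (A = -11 - 5 = -16)
Q(U, R) = √(-3 + U + R*U) (Q(U, R) = √(-3 + (U + R*U)) = √(-3 + U + R*U))
(Q(16, A) + 262)² = (√(-3 + 16 - 16*16) + 262)² = (√(-3 + 16 - 256) + 262)² = (√(-243) + 262)² = (9*I*√3 + 262)² = (262 + 9*I*√3)²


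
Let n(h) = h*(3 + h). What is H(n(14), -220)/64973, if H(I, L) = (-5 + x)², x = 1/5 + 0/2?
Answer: 576/1624325 ≈ 0.00035461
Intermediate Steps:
x = ⅕ (x = 1*(⅕) + 0*(½) = ⅕ + 0 = ⅕ ≈ 0.20000)
H(I, L) = 576/25 (H(I, L) = (-5 + ⅕)² = (-24/5)² = 576/25)
H(n(14), -220)/64973 = (576/25)/64973 = (576/25)*(1/64973) = 576/1624325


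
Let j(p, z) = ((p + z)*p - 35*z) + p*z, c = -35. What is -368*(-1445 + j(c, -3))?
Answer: -34960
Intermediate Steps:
j(p, z) = -35*z + p*z + p*(p + z) (j(p, z) = (p*(p + z) - 35*z) + p*z = (-35*z + p*(p + z)) + p*z = -35*z + p*z + p*(p + z))
-368*(-1445 + j(c, -3)) = -368*(-1445 + ((-35)² - 35*(-3) + 2*(-35)*(-3))) = -368*(-1445 + (1225 + 105 + 210)) = -368*(-1445 + 1540) = -368*95 = -34960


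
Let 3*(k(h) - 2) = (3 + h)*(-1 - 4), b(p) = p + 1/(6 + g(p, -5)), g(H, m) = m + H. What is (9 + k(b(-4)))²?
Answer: 14161/81 ≈ 174.83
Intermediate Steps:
g(H, m) = H + m
b(p) = p + 1/(1 + p) (b(p) = p + 1/(6 + (p - 5)) = p + 1/(6 + (-5 + p)) = p + 1/(1 + p))
k(h) = -3 - 5*h/3 (k(h) = 2 + ((3 + h)*(-1 - 4))/3 = 2 + ((3 + h)*(-5))/3 = 2 + (-15 - 5*h)/3 = 2 + (-5 - 5*h/3) = -3 - 5*h/3)
(9 + k(b(-4)))² = (9 + (-3 - 5*(1 - 4 + (-4)²)/(3*(1 - 4))))² = (9 + (-3 - 5*(1 - 4 + 16)/(3*(-3))))² = (9 + (-3 - (-5)*13/9))² = (9 + (-3 - 5/3*(-13/3)))² = (9 + (-3 + 65/9))² = (9 + 38/9)² = (119/9)² = 14161/81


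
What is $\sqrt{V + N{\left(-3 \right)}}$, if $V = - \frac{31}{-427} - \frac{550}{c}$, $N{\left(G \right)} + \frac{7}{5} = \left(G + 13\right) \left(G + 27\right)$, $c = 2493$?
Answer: $\frac{2 \sqrt{187645758088565}}{1774185} \approx 15.442$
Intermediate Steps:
$N{\left(G \right)} = - \frac{7}{5} + \left(13 + G\right) \left(27 + G\right)$ ($N{\left(G \right)} = - \frac{7}{5} + \left(G + 13\right) \left(G + 27\right) = - \frac{7}{5} + \left(13 + G\right) \left(27 + G\right)$)
$V = - \frac{157567}{1064511}$ ($V = - \frac{31}{-427} - \frac{550}{2493} = \left(-31\right) \left(- \frac{1}{427}\right) - \frac{550}{2493} = \frac{31}{427} - \frac{550}{2493} = - \frac{157567}{1064511} \approx -0.14802$)
$\sqrt{V + N{\left(-3 \right)}} = \sqrt{- \frac{157567}{1064511} + \left(\frac{1748}{5} + \left(-3\right)^{2} + 40 \left(-3\right)\right)} = \sqrt{- \frac{157567}{1064511} + \left(\frac{1748}{5} + 9 - 120\right)} = \sqrt{- \frac{157567}{1064511} + \frac{1193}{5}} = \sqrt{\frac{1269173788}{5322555}} = \frac{2 \sqrt{187645758088565}}{1774185}$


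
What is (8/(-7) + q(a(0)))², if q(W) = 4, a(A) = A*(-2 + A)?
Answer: 400/49 ≈ 8.1633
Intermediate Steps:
(8/(-7) + q(a(0)))² = (8/(-7) + 4)² = (8*(-⅐) + 4)² = (-8/7 + 4)² = (20/7)² = 400/49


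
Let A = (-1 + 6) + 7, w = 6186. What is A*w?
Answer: 74232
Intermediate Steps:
A = 12 (A = 5 + 7 = 12)
A*w = 12*6186 = 74232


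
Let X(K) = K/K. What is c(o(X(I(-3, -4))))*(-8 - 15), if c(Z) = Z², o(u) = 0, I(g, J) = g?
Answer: 0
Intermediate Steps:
X(K) = 1
c(o(X(I(-3, -4))))*(-8 - 15) = 0²*(-8 - 15) = 0*(-23) = 0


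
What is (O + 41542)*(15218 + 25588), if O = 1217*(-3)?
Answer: 1546180146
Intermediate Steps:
O = -3651
(O + 41542)*(15218 + 25588) = (-3651 + 41542)*(15218 + 25588) = 37891*40806 = 1546180146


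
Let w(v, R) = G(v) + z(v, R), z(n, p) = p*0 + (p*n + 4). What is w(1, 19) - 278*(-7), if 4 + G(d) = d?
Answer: 1966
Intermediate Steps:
G(d) = -4 + d
z(n, p) = 4 + n*p (z(n, p) = 0 + (n*p + 4) = 0 + (4 + n*p) = 4 + n*p)
w(v, R) = v + R*v (w(v, R) = (-4 + v) + (4 + v*R) = (-4 + v) + (4 + R*v) = v + R*v)
w(1, 19) - 278*(-7) = 1*(1 + 19) - 278*(-7) = 1*20 + 1946 = 20 + 1946 = 1966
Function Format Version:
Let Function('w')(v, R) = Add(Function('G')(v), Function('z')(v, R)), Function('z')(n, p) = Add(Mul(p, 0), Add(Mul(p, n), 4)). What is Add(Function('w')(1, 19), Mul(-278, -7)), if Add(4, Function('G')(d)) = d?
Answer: 1966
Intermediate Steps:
Function('G')(d) = Add(-4, d)
Function('z')(n, p) = Add(4, Mul(n, p)) (Function('z')(n, p) = Add(0, Add(Mul(n, p), 4)) = Add(0, Add(4, Mul(n, p))) = Add(4, Mul(n, p)))
Function('w')(v, R) = Add(v, Mul(R, v)) (Function('w')(v, R) = Add(Add(-4, v), Add(4, Mul(v, R))) = Add(Add(-4, v), Add(4, Mul(R, v))) = Add(v, Mul(R, v)))
Add(Function('w')(1, 19), Mul(-278, -7)) = Add(Mul(1, Add(1, 19)), Mul(-278, -7)) = Add(Mul(1, 20), 1946) = Add(20, 1946) = 1966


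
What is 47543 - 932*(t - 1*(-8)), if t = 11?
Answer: 29835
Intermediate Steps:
47543 - 932*(t - 1*(-8)) = 47543 - 932*(11 - 1*(-8)) = 47543 - 932*(11 + 8) = 47543 - 932*19 = 47543 - 1*17708 = 47543 - 17708 = 29835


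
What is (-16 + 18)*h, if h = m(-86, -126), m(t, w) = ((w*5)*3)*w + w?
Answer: 476028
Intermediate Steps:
m(t, w) = w + 15*w**2 (m(t, w) = ((5*w)*3)*w + w = (15*w)*w + w = 15*w**2 + w = w + 15*w**2)
h = 238014 (h = -126*(1 + 15*(-126)) = -126*(1 - 1890) = -126*(-1889) = 238014)
(-16 + 18)*h = (-16 + 18)*238014 = 2*238014 = 476028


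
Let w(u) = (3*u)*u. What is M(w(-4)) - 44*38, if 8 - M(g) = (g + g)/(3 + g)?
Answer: -28320/17 ≈ -1665.9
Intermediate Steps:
w(u) = 3*u²
M(g) = 8 - 2*g/(3 + g) (M(g) = 8 - (g + g)/(3 + g) = 8 - 2*g/(3 + g))
M(w(-4)) - 44*38 = 6*(4 + 3*(-4)²)/(3 + 3*(-4)²) - 44*38 = 6*(4 + 3*16)/(3 + 3*16) - 1672 = 6*(4 + 48)/(3 + 48) - 1672 = 6*52/51 - 1672 = 6*(1/51)*52 - 1672 = 104/17 - 1672 = -28320/17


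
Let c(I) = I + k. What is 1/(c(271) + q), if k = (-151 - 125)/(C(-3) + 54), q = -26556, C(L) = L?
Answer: -17/446937 ≈ -3.8037e-5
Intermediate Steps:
k = -92/17 (k = (-151 - 125)/(-3 + 54) = -276/51 = -276*1/51 = -92/17 ≈ -5.4118)
c(I) = -92/17 + I (c(I) = I - 92/17 = -92/17 + I)
1/(c(271) + q) = 1/((-92/17 + 271) - 26556) = 1/(4515/17 - 26556) = 1/(-446937/17) = -17/446937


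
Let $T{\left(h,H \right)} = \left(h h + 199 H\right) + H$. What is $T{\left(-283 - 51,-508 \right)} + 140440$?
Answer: $150396$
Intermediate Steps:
$T{\left(h,H \right)} = h^{2} + 200 H$ ($T{\left(h,H \right)} = \left(h^{2} + 199 H\right) + H = h^{2} + 200 H$)
$T{\left(-283 - 51,-508 \right)} + 140440 = \left(\left(-283 - 51\right)^{2} + 200 \left(-508\right)\right) + 140440 = \left(\left(-334\right)^{2} - 101600\right) + 140440 = \left(111556 - 101600\right) + 140440 = 9956 + 140440 = 150396$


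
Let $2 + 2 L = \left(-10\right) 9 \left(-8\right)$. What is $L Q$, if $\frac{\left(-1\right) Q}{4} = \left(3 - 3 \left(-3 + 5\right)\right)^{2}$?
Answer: $-12924$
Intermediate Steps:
$L = 359$ ($L = -1 + \frac{\left(-10\right) 9 \left(-8\right)}{2} = -1 + \frac{\left(-90\right) \left(-8\right)}{2} = -1 + \frac{1}{2} \cdot 720 = -1 + 360 = 359$)
$Q = -36$ ($Q = - 4 \left(3 - 3 \left(-3 + 5\right)\right)^{2} = - 4 \left(3 - 6\right)^{2} = - 4 \left(-3\right)^{2} = \left(-4\right) 9 = -36$)
$L Q = 359 \left(-36\right) = -12924$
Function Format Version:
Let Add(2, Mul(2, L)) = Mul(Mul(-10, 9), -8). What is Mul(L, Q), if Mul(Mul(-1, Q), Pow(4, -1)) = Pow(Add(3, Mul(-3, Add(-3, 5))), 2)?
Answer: -12924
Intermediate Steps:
L = 359 (L = Add(-1, Mul(Rational(1, 2), Mul(Mul(-10, 9), -8))) = Add(-1, Mul(Rational(1, 2), Mul(-90, -8))) = Add(-1, Mul(Rational(1, 2), 720)) = Add(-1, 360) = 359)
Q = -36 (Q = Mul(-4, Pow(Add(3, Mul(-3, Add(-3, 5))), 2)) = Mul(-4, Pow(Add(3, Mul(-3, 2)), 2)) = Mul(-4, Pow(Add(3, -6), 2)) = Mul(-4, Pow(-3, 2)) = Mul(-4, 9) = -36)
Mul(L, Q) = Mul(359, -36) = -12924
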